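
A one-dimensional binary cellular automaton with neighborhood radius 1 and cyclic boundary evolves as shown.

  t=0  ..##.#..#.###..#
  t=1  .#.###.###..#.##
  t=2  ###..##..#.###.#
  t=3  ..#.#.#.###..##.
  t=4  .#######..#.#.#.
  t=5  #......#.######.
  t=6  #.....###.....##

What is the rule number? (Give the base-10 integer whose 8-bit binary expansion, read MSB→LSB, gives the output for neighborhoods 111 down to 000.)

  ###|.  b7=0 t=0,i=11
  ##.|#  b6=1 t=0,i=3
  #.#|#  b5=1 t=0,i=4
  #..|.  b4=0 t=0,i=0
  .##|.  b3=0 t=0,i=2
  .#.|#  b2=1 t=0,i=5
  ..#|#  b1=1 t=0,i=1
  ...|.  b0=0 t=3,i=0
  bits 01100110 = 102

102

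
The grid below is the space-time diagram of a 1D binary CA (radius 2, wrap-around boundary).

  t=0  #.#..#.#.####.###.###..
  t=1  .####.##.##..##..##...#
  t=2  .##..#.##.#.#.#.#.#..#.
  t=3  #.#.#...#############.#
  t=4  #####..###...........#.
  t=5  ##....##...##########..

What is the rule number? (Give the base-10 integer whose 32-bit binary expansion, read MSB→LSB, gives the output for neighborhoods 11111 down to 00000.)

  [31] ##### => .  t=3,i=10
  [30] ####. => .  t=0,i=11
  [29] ###.# => .  t=0,i=12
  [28] ###.. => .  t=0,i=20
  [27] ##.## => #  t=0,i=13
  [26] ##.#. => #  t=2,i=9
  [25] ##..# => .  t=0,i=21
  [24] ##... => .  t=1,i=19
  [23] #.### => #  t=0,i=9
  [22] #.##. => .  t=1,i=6
  [21] #.#.# => #  t=0,i=7
  [20] #.#.. => #  t=0,i=2
  [19] #..## => #  t=1,i=12
  [18] #..#. => #  t=0,i=4
  [17] #...# => .  t=1,i=20
  [16] #.... => #  t=4,i=11
  [15] .#### => #  t=0,i=10
  [14] .###. => .  t=0,i=15
  [13] .##.# => #  t=1,i=7
  [12] .##.. => #  t=1,i=10
  [11] .#.## => .  t=0,i=8
  [10] .#.#. => #  t=0,i=1
  [9] .#..# => #  t=0,i=3
  [8] .#... => .  t=3,i=5
  [7] ..### => #  t=3,i=8
  [6] ..##. => .  t=1,i=13
  [5] ..#.# => .  t=0,i=0
  [4] ..#.. => .  t=2,i=21
  [3] ...## => #  t=3,i=7
  [2] ...#. => #  t=1,i=21
  [1] ....# => #  t=4,i=19
  [0] ..... => #  t=4,i=12
  bits 00001100101111011011011010001111 = 213759631

213759631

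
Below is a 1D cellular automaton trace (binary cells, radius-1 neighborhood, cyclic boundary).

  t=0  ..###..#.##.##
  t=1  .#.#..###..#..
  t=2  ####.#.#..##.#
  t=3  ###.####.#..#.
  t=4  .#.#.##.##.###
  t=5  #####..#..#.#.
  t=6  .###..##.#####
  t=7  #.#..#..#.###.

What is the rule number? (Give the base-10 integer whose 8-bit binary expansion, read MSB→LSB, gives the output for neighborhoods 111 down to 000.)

167

  [7] ### => #  t=0,i=3
  [6] ##. => .  t=0,i=4
  [5] #.# => #  t=0,i=8
  [4] #.. => .  t=0,i=0
  [3] .## => .  t=0,i=2
  [2] .#. => #  t=0,i=7
  [1] ..# => #  t=0,i=1
  [0] ... => #  t=1,i=13
  bits 10100111 = 167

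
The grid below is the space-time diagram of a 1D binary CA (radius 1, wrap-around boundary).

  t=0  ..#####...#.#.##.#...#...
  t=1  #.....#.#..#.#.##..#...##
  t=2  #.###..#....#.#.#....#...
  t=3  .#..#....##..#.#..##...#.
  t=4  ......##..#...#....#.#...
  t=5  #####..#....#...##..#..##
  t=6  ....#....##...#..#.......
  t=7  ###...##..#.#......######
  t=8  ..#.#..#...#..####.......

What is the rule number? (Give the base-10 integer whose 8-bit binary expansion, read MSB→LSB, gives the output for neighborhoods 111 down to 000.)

  nb ###: next=.  (t=0,i=3, bit7=0)
  nb ##.: next=#  (t=0,i=6, bit6=1)
  nb #.#: next=#  (t=0,i=11, bit5=1)
  nb #..: next=.  (t=0,i=7, bit4=0)
  nb .##: next=.  (t=0,i=2, bit3=0)
  nb .#.: next=.  (t=0,i=10, bit2=0)
  nb ..#: next=.  (t=0,i=1, bit1=0)
  nb ...: next=#  (t=0,i=0, bit0=1)
  bits 01100001 = 97

97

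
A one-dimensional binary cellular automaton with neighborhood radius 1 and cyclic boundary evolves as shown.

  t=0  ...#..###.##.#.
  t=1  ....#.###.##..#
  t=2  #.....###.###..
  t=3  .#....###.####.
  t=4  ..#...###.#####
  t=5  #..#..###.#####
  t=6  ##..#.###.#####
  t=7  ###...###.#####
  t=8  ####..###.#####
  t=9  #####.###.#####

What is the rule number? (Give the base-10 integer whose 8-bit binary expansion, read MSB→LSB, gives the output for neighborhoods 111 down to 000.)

216

  nb ###: next=#  (t=0,i=7, bit7=1)
  nb ##.: next=#  (t=0,i=8, bit6=1)
  nb #.#: next=.  (t=0,i=9, bit5=0)
  nb #..: next=#  (t=0,i=4, bit4=1)
  nb .##: next=#  (t=0,i=6, bit3=1)
  nb .#.: next=.  (t=0,i=3, bit2=0)
  nb ..#: next=.  (t=0,i=2, bit1=0)
  nb ...: next=.  (t=0,i=0, bit0=0)
  bits 11011000 = 216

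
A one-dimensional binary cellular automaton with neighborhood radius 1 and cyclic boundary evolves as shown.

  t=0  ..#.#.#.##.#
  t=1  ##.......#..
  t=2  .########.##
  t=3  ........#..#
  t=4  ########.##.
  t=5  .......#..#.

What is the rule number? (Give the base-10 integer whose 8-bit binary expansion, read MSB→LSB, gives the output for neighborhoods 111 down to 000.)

83

  ###|.  b7=0 t=2,i=2
  ##.|#  b6=1 t=0,i=9
  #.#|.  b5=0 t=0,i=3
  #..|#  b4=1 t=0,i=0
  .##|.  b3=0 t=0,i=8
  .#.|.  b2=0 t=0,i=2
  ..#|#  b1=1 t=0,i=1
  ...|#  b0=1 t=1,i=3
  bits 01010011 = 83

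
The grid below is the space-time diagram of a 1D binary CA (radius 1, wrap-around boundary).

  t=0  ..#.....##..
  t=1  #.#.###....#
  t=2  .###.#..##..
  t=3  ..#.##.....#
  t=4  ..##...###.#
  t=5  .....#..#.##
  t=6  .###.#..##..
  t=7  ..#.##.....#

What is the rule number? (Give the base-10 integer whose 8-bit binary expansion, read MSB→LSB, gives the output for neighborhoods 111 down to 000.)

165

  ###|#  b7=1 t=1,i=5
  ##.|.  b6=0 t=0,i=9
  #.#|#  b5=1 t=1,i=1
  #..|.  b4=0 t=0,i=3
  .##|.  b3=0 t=0,i=8
  .#.|#  b2=1 t=0,i=2
  ..#|.  b1=0 t=0,i=1
  ...|#  b0=1 t=0,i=0
  bits 10100101 = 165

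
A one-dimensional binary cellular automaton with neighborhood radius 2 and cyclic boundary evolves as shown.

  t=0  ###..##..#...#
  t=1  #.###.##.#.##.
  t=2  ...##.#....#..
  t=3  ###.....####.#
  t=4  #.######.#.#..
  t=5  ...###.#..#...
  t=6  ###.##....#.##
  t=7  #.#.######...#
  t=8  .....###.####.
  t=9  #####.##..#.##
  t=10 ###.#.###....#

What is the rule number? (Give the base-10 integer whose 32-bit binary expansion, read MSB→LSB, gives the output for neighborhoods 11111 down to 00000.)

  #####|#  b31=1 t=4,i=4
  ####.|.  b30=0 t=0,i=1
  ###.#|#  b29=1 t=1,i=4
  ###..|#  b28=1 t=0,i=2
  ##.##|.  b27=0 t=1,i=5
  ##.#.|.  b26=0 t=1,i=8
  ##..#|#  b25=1 t=0,i=3
  ##...|#  b24=1 t=3,i=3
  #.###|.  b23=0 t=1,i=2
  #.##.|#  b22=1 t=1,i=6
  #.#.#|.  b21=0 t=1,i=0
  #.#..|.  b20=0 t=2,i=6
  #..##|#  b19=1 t=0,i=4
  #..#.|.  b18=0 t=0,i=8
  #...#|#  b17=1 t=0,i=11
  #....|#  b16=1 t=2,i=8
  .####|#  b15=1 t=0,i=0
  .###.|#  b14=1 t=1,i=3
  .##.#|.  b13=0 t=1,i=7
  .##..|#  b12=1 t=0,i=6
  .#.##|.  b11=0 t=1,i=1
  .#.#.|#  b10=1 t=4,i=10
  .#..#|.  b9=0 t=4,i=12
  .#...|.  b8=0 t=0,i=10
  ..###|.  b7=0 t=0,i=13
  ..##.|.  b6=0 t=0,i=5
  ..#.#|.  b5=0 t=4,i=0
  ..#..|#  b4=1 t=0,i=9
  ...##|#  b3=1 t=0,i=12
  ...#.|#  b2=1 t=2,i=10
  ....#|#  b1=1 t=2,i=1
  .....|#  b0=1 t=2,i=0
  bits 10110011010010111101010000011111 = 3008091167

3008091167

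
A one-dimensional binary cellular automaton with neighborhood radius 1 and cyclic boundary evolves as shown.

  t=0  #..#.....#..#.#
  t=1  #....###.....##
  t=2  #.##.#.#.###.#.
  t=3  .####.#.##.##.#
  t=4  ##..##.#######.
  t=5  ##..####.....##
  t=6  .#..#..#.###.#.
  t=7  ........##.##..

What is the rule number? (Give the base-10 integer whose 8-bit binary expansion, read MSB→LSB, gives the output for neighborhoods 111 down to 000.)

  [7] ### => .  t=1,i=6
  [6] ##. => #  t=0,i=0
  [5] #.# => #  t=0,i=13
  [4] #.. => .  t=0,i=1
  [3] .## => #  t=0,i=14
  [2] .#. => .  t=0,i=3
  [1] ..# => .  t=0,i=2
  [0] ... => #  t=0,i=5
  bits 01101001 = 105

105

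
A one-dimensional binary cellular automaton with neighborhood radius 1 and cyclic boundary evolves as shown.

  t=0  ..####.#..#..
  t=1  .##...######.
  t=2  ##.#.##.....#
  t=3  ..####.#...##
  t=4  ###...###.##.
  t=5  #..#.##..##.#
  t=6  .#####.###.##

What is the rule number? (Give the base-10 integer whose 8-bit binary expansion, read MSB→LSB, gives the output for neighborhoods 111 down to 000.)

  ### -> .   bit 7 = 0  t=0,i=3
  ##. -> .   bit 6 = 0  t=0,i=5
  #.# -> #   bit 5 = 1  t=0,i=6
  #.. -> #   bit 4 = 1  t=0,i=8
  .## -> #   bit 3 = 1  t=0,i=2
  .#. -> #   bit 2 = 1  t=0,i=7
  ..# -> #   bit 1 = 1  t=0,i=1
  ... -> .   bit 0 = 0  t=0,i=0
  bits 00111110 = 62

62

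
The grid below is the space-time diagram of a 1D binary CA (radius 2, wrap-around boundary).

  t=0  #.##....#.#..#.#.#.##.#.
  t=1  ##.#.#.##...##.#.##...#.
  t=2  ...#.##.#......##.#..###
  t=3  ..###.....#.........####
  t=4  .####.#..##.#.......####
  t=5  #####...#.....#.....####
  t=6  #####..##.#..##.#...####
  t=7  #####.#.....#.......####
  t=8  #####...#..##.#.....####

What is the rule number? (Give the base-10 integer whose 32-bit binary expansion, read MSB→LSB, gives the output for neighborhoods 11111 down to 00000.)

4172142772

  nb #####: next=#  (t=5,i=0, bit31=1)
  nb ####.: next=#  (t=3,i=22, bit30=1)
  nb ###.#: next=#  (t=4,i=4, bit29=1)
  nb ###..: next=#  (t=2,i=23, bit28=1)
  nb ##.##: next=#  (t=4,i=0, bit27=1)
  nb ##.#.: next=.  (t=0,i=21, bit26=0)
  nb ##..#: next=.  (t=3,i=0, bit25=0)
  nb ##...: next=.  (t=0,i=4, bit24=0)
  nb #.###: next=#  (t=4,i=1, bit23=1)
  nb #.##.: next=.  (t=0,i=2, bit22=0)
  nb #.#.#: next=#  (t=0,i=0, bit21=1)
  nb #.#..: next=.  (t=0,i=10, bit20=0)
  nb #..##: next=#  (t=2,i=20, bit19=1)
  nb #..#.: next=#  (t=0,i=12, bit18=1)
  nb #...#: next=.  (t=1,i=10, bit17=0)
  nb #....: next=#  (t=0,i=5, bit16=1)
  nb .####: next=#  (t=3,i=21, bit15=1)
  nb .###.: next=#  (t=2,i=22, bit14=1)
  nb .##.#: next=.  (t=0,i=20, bit13=0)
  nb .##..: next=#  (t=0,i=3, bit12=1)
  nb .#.##: next=#  (t=0,i=1, bit11=1)
  nb .#.#.: next=.  (t=0,i=9, bit10=0)
  nb .#..#: next=.  (t=0,i=11, bit9=0)
  nb .#...: next=.  (t=2,i=9, bit8=0)
  nb ..###: next=#  (t=2,i=21, bit7=1)
  nb ..##.: next=.  (t=1,i=12, bit6=0)
  nb ..#.#: next=#  (t=0,i=8, bit5=1)
  nb ..#..: next=#  (t=3,i=10, bit4=1)
  nb ...##: next=.  (t=1,i=11, bit3=0)
  nb ...#.: next=#  (t=0,i=7, bit2=1)
  nb ....#: next=.  (t=0,i=6, bit1=0)
  nb .....: next=.  (t=2,i=11, bit0=0)
  bits 11111000101011011101100010110100 = 4172142772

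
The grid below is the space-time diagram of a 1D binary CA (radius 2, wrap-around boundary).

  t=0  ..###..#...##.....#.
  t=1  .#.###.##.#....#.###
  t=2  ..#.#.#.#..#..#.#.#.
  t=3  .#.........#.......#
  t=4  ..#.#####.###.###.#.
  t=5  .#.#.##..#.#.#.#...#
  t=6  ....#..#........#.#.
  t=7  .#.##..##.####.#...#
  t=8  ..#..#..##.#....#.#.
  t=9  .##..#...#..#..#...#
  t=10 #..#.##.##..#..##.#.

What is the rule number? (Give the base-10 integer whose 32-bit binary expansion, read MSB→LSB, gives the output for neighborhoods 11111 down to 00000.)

2583750941

  nb #####: next=#  (t=4,i=6, bit31=1)
  nb ####.: next=.  (t=4,i=7, bit30=0)
  nb ###.#: next=.  (t=1,i=5, bit29=0)
  nb ###..: next=#  (t=0,i=4, bit28=1)
  nb ##.##: next=#  (t=1,i=6, bit27=1)
  nb ##.#.: next=.  (t=1,i=0, bit26=0)
  nb ##..#: next=#  (t=0,i=5, bit25=1)
  nb ##...: next=.  (t=0,i=13, bit24=0)
  nb #.###: next=.  (t=1,i=3, bit23=0)
  nb #.##.: next=.  (t=1,i=7, bit22=0)
  nb #.#.#: next=.  (t=1,i=1, bit21=0)
  nb #.#..: next=.  (t=1,i=10, bit20=0)
  nb #..##: next=.  (t=7,i=6, bit19=0)
  nb #..#.: next=.  (t=0,i=6, bit18=0)
  nb #...#: next=.  (t=0,i=0, bit17=0)
  nb #....: next=.  (t=0,i=14, bit16=0)
  nb .####: next=#  (t=4,i=5, bit15=1)
  nb .###.: next=#  (t=0,i=3, bit14=1)
  nb .##.#: next=#  (t=1,i=8, bit13=1)
  nb .##..: next=.  (t=0,i=12, bit12=0)
  nb .#.##: next=#  (t=1,i=2, bit11=1)
  nb .#.#.: next=.  (t=2,i=3, bit10=0)
  nb .#..#: next=.  (t=2,i=9, bit9=0)
  nb .#...: next=#  (t=0,i=8, bit8=1)
  nb ..###: next=.  (t=0,i=2, bit7=0)
  nb ..##.: next=.  (t=0,i=11, bit6=0)
  nb ..#.#: next=.  (t=1,i=15, bit5=0)
  nb ..#..: next=#  (t=0,i=7, bit4=1)
  nb ...##: next=#  (t=0,i=1, bit3=1)
  nb ...#.: next=#  (t=0,i=17, bit2=1)
  nb ....#: next=.  (t=0,i=16, bit1=0)
  nb .....: next=#  (t=0,i=15, bit0=1)
  bits 10011010000000001110100100011101 = 2583750941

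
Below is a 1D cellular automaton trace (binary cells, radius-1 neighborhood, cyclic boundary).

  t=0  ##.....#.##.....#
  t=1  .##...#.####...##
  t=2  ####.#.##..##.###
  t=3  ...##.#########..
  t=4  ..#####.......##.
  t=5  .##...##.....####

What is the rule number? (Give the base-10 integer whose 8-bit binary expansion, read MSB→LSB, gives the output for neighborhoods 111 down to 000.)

  ### -> .   bit 7 = 0  t=0,i=0
  ##. -> #   bit 6 = 1  t=0,i=1
  #.# -> #   bit 5 = 1  t=0,i=8
  #.. -> #   bit 4 = 1  t=0,i=2
  .## -> #   bit 3 = 1  t=0,i=9
  .#. -> .   bit 2 = 0  t=0,i=7
  ..# -> #   bit 1 = 1  t=0,i=6
  ... -> .   bit 0 = 0  t=0,i=3
  bits 01111010 = 122

122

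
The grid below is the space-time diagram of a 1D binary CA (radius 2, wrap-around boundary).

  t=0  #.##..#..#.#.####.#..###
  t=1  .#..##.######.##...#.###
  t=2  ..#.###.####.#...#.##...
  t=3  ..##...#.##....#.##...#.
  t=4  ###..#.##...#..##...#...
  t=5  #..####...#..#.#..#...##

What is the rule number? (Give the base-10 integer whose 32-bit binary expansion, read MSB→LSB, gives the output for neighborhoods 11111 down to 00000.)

3391598312

  #####|#  b31=1 t=1,i=9
  ####.|#  b30=1 t=0,i=15
  ###.#|.  b29=0 t=0,i=0
  ###..|.  b28=0 t=4,i=2
  ##.##|#  b27=1 t=0,i=1
  ##.#.|.  b26=0 t=0,i=17
  ##..#|#  b25=1 t=0,i=4
  ##...|.  b24=0 t=1,i=16
  #.###|.  b23=0 t=0,i=13
  #.##.|.  b22=0 t=0,i=2
  #.#.#|#  b21=1 t=0,i=11
  #.#..|.  b20=0 t=0,i=18
  #..##|.  b19=0 t=0,i=20
  #..#.|#  b18=1 t=0,i=5
  #...#|#  b17=1 t=1,i=17
  #....|#  b16=1 t=2,i=22
  .####|#  b15=1 t=0,i=14
  .###.|.  b14=0 t=1,i=22
  .##.#|#  b13=1 t=1,i=5
  .##..|.  b12=0 t=0,i=3
  .#.##|#  b11=1 t=0,i=12
  .#.#.|#  b10=1 t=0,i=10
  .#..#|#  b9=1 t=0,i=7
  .#...|.  b8=0 t=2,i=14
  ..###|#  b7=1 t=0,i=21
  ..##.|#  b6=1 t=1,i=4
  ..#.#|#  b5=1 t=0,i=9
  ..#..|.  b4=0 t=0,i=6
  ...##|#  b3=1 t=3,i=1
  ...#.|.  b2=0 t=1,i=18
  ....#|.  b1=0 t=2,i=0
  .....|.  b0=0 t=2,i=23
  bits 11001010001001111010111011101000 = 3391598312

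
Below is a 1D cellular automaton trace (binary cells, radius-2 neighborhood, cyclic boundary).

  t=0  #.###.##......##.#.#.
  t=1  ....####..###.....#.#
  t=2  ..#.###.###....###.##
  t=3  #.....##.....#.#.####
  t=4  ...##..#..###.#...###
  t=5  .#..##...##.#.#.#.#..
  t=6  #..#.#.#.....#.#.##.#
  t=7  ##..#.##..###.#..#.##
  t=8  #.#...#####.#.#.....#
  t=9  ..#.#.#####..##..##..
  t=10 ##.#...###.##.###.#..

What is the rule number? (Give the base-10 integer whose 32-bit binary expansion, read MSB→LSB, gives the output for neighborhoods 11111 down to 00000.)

  nb #####: next=#  (t=3,i=19, bit31=1)
  nb ####.: next=#  (t=1,i=6, bit30=1)
  nb ###.#: next=#  (t=0,i=4, bit29=1)
  nb ###..: next=.  (t=1,i=7, bit28=0)
  nb ##.##: next=#  (t=0,i=5, bit27=1)
  nb ##.#.: next=.  (t=0,i=16, bit26=0)
  nb ##..#: next=#  (t=1,i=8, bit25=1)
  nb ##...: next=.  (t=0,i=8, bit24=0)
  nb #.###: next=.  (t=0,i=2, bit23=0)
  nb #.##.: next=#  (t=0,i=6, bit22=1)
  nb #.#.#: next=.  (t=0,i=0, bit21=0)
  nb #.#..: next=#  (t=1,i=20, bit20=1)
  nb #..##: next=#  (t=1,i=9, bit19=1)
  nb #..#.: next=.  (t=2,i=1, bit18=0)
  nb #...#: next=#  (t=4,i=1, bit17=1)
  nb #....: next=.  (t=0,i=9, bit16=0)
  nb .####: next=#  (t=1,i=5, bit15=1)
  nb .###.: next=.  (t=0,i=3, bit14=0)
  nb .##.#: next=.  (t=0,i=15, bit13=0)
  nb .##..: next=#  (t=0,i=7, bit12=1)
  nb .#.##: next=.  (t=0,i=1, bit11=0)
  nb .#.#.: next=#  (t=0,i=18, bit10=1)
  nb .#..#: next=.  (t=4,i=8, bit9=0)
  nb .#...: next=.  (t=1,i=0, bit8=0)
  nb ..###: next=#  (t=1,i=4, bit7=1)
  nb ..##.: next=.  (t=0,i=14, bit6=0)
  nb ..#.#: next=.  (t=1,i=18, bit5=0)
  nb ..#..: next=.  (t=4,i=7, bit4=0)
  nb ...##: next=.  (t=0,i=13, bit3=0)
  nb ...#.: next=#  (t=1,i=17, bit2=1)
  nb ....#: next=#  (t=0,i=12, bit1=1)
  nb .....: next=#  (t=0,i=10, bit0=1)
  bits 11101010010110101001010010000111 = 3931804807

3931804807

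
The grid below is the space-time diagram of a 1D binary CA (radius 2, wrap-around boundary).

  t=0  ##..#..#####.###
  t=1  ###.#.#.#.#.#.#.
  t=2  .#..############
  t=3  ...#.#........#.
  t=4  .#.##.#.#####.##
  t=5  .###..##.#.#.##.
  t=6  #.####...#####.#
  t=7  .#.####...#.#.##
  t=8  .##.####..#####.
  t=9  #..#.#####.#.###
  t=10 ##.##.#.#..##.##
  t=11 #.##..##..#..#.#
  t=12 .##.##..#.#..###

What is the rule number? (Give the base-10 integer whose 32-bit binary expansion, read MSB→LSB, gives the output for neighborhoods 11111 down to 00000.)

  ##### -> .   bit 31 = 0  t=0,i=9
  ####. -> #   bit 30 = 1  t=0,i=0
  ###.# -> .   bit 29 = 0  t=0,i=11
  ###.. -> #   bit 28 = 1  t=0,i=1
  ##.## -> #   bit 27 = 1  t=0,i=12
  ##.#. -> .   bit 26 = 0  t=1,i=3
  ##..# -> #   bit 25 = 1  t=0,i=2
  ##... -> #   bit 24 = 1  t=6,i=6
  #.### -> .   bit 23 = 0  t=0,i=13
  #.##. -> #   bit 22 = 1  t=4,i=3
  #.#.# -> #   bit 21 = 1  t=1,i=4
  #.#.. -> .   bit 20 = 0  t=2,i=1
  #..## -> #   bit 19 = 1  t=0,i=6
  #..#. -> .   bit 18 = 0  t=0,i=3
  #...# -> .   bit 17 = 0  t=6,i=7
  #.... -> .   bit 16 = 0  t=3,i=0
  .#### -> #   bit 15 = 1  t=0,i=8
  .###. -> #   bit 14 = 1  t=1,i=1
  .##.# -> .   bit 13 = 0  t=4,i=4
  .##.. -> .   bit 12 = 0  t=5,i=14
  .#.## -> #   bit 11 = 1  t=1,i=15
  .#.#. -> #   bit 10 = 1  t=1,i=5
  .#..# -> .   bit 9 = 0  t=0,i=5
  .#... -> #   bit 8 = 1  t=3,i=6
  ..### -> .   bit 7 = 0  t=0,i=7
  ..##. -> .   bit 6 = 0  t=5,i=6
  ..#.# -> #   bit 5 = 1  t=3,i=3
  ..#.. -> #   bit 4 = 1  t=0,i=4
  ...## -> .   bit 3 = 0  t=6,i=8
  ...#. -> .   bit 2 = 0  t=3,i=2
  ....# -> #   bit 1 = 1  t=3,i=1
  ..... -> #   bit 0 = 1  t=3,i=8
  bits 01011011011010001100110100110011 = 1533594931

1533594931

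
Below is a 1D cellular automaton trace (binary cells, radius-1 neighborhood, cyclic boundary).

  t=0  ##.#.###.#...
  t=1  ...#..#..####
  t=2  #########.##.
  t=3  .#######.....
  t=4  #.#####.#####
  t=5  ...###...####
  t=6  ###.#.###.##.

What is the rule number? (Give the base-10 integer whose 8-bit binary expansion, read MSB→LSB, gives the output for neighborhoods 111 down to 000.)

151

  ### -> #   bit 7 = 1  t=0,i=6
  ##. -> .   bit 6 = 0  t=0,i=1
  #.# -> .   bit 5 = 0  t=0,i=2
  #.. -> #   bit 4 = 1  t=0,i=10
  .## -> .   bit 3 = 0  t=0,i=0
  .#. -> #   bit 2 = 1  t=0,i=3
  ..# -> #   bit 1 = 1  t=0,i=12
  ... -> #   bit 0 = 1  t=0,i=11
  bits 10010111 = 151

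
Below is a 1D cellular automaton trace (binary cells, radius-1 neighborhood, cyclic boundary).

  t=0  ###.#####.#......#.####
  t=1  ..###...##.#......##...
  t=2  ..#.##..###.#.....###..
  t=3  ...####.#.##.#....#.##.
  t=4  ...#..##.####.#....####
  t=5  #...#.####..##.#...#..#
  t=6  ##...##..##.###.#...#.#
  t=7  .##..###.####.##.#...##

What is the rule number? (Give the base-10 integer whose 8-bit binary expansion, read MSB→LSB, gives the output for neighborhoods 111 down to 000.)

120

  ### -> .   bit 7 = 0  t=0,i=0
  ##. -> #   bit 6 = 1  t=0,i=2
  #.# -> #   bit 5 = 1  t=0,i=3
  #.. -> #   bit 4 = 1  t=0,i=11
  .## -> #   bit 3 = 1  t=0,i=4
  .#. -> .   bit 2 = 0  t=0,i=10
  ..# -> .   bit 1 = 0  t=0,i=16
  ... -> .   bit 0 = 0  t=0,i=12
  bits 01111000 = 120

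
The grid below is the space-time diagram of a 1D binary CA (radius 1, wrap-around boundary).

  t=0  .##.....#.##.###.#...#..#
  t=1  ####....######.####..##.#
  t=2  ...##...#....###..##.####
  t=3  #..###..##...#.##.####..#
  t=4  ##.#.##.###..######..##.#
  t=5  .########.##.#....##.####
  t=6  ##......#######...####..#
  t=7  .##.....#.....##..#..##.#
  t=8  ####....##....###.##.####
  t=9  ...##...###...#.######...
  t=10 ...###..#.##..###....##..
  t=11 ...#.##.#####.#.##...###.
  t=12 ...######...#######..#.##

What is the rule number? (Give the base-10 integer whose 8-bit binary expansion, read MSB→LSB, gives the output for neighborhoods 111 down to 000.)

124

  [7] ### => .  t=0,i=14
  [6] ##. => #  t=0,i=2
  [5] #.# => #  t=0,i=0
  [4] #.. => #  t=0,i=3
  [3] .## => #  t=0,i=1
  [2] .#. => #  t=0,i=8
  [1] ..# => .  t=0,i=7
  [0] ... => .  t=0,i=4
  bits 01111100 = 124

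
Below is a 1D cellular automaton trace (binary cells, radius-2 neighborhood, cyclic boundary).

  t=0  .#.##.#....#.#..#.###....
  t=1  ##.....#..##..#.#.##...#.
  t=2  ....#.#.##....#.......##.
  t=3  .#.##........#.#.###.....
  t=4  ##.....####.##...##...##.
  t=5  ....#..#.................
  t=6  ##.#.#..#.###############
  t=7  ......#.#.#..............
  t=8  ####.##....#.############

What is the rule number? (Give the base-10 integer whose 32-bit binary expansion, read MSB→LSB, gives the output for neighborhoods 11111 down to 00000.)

  nb #####: next=.  (t=6,i=12, bit31=0)
  nb ####.: next=.  (t=4,i=9, bit30=0)
  nb ###.#: next=.  (t=4,i=10, bit29=0)
  nb ###..: next=.  (t=0,i=20, bit28=0)
  nb ##.##: next=.  (t=4,i=11, bit27=0)
  nb ##.#.: next=.  (t=0,i=5, bit26=0)
  nb ##..#: next=.  (t=1,i=12, bit25=0)
  nb ##...: next=.  (t=0,i=21, bit24=0)
  nb #.###: next=#  (t=0,i=18, bit23=1)
  nb #.##.: next=.  (t=0,i=3, bit22=0)
  nb #.#.#: next=.  (t=1,i=16, bit21=0)
  nb #.#..: next=.  (t=0,i=6, bit20=0)
  nb #..##: next=#  (t=1,i=9, bit19=1)
  nb #..#.: next=.  (t=0,i=15, bit18=0)
  nb #...#: next=.  (t=1,i=21, bit17=0)
  nb #....: next=.  (t=0,i=8, bit16=0)
  nb .####: next=.  (t=4,i=8, bit15=0)
  nb .###.: next=#  (t=0,i=19, bit14=1)
  nb .##.#: next=.  (t=0,i=4, bit13=0)
  nb .##..: next=.  (t=1,i=1, bit12=0)
  nb .#.##: next=.  (t=0,i=2, bit11=0)
  nb .#.#.: next=.  (t=0,i=12, bit10=0)
  nb .#..#: next=#  (t=0,i=14, bit9=1)
  nb .#...: next=#  (t=0,i=7, bit8=1)
  nb ..###: next=#  (t=4,i=7, bit7=1)
  nb ..##.: next=.  (t=1,i=10, bit6=0)
  nb ..#.#: next=#  (t=0,i=1, bit5=1)
  nb ..#..: next=.  (t=1,i=7, bit4=0)
  nb ...##: next=.  (t=2,i=21, bit3=0)
  nb ...#.: next=#  (t=0,i=0, bit2=1)
  nb ....#: next=.  (t=0,i=9, bit1=0)
  nb .....: next=#  (t=0,i=23, bit0=1)
  bits 00000000100010000100001110100101 = 8930213

8930213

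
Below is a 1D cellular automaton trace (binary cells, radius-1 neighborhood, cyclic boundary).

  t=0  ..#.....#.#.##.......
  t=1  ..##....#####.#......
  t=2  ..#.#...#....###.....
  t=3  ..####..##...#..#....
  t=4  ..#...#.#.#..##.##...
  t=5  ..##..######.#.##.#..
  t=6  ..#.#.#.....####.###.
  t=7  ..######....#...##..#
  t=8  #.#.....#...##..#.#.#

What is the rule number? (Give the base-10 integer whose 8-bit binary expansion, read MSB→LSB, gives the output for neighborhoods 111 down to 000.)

60

  ### -> .   bit 7 = 0  t=1,i=9
  ##. -> .   bit 6 = 0  t=0,i=13
  #.# -> #   bit 5 = 1  t=0,i=9
  #.. -> #   bit 4 = 1  t=0,i=3
  .## -> #   bit 3 = 1  t=0,i=12
  .#. -> #   bit 2 = 1  t=0,i=2
  ..# -> .   bit 1 = 0  t=0,i=1
  ... -> .   bit 0 = 0  t=0,i=0
  bits 00111100 = 60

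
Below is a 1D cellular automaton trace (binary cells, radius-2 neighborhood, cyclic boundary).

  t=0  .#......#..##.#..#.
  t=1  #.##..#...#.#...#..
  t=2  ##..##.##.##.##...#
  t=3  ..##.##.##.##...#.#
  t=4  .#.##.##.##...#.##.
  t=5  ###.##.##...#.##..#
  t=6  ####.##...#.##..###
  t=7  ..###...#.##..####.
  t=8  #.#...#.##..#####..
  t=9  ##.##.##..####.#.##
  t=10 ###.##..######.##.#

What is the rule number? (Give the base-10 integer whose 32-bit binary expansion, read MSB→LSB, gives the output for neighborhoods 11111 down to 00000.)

1781509538

  [31] ##### => .  t=6,i=0
  [30] ####. => #  t=5,i=1
  [29] ###.# => #  t=5,i=2
  [28] ###.. => .  t=2,i=1
  [27] ##.## => #  t=2,i=6
  [26] ##.#. => .  t=0,i=13
  [25] ##..# => #  t=1,i=4
  [24] ##... => .  t=2,i=15
  [23] #.### => .  t=9,i=17
  [22] #.##. => .  t=1,i=2
  [21] #.#.# => #  t=9,i=15
  [20] #.#.. => .  t=0,i=14
  [19] #..## => #  t=0,i=10
  [18] #..#. => #  t=0,i=0
  [17] #...# => #  t=1,i=8
  [16] #.... => #  t=0,i=3
  [15] .#### => #  t=5,i=0
  [14] .###. => .  t=2,i=0
  [13] .##.# => #  t=0,i=12
  [12] .##.. => .  t=1,i=3
  [11] .#.## => #  t=1,i=1
  [10] .#.#. => #  t=1,i=11
  [9] .#..# => .  t=0,i=9
  [8] .#... => #  t=0,i=2
  [7] ..### => #  t=2,i=18
  [6] ..##. => .  t=0,i=11
  [5] ..#.# => #  t=1,i=0
  [4] ..#.. => .  t=0,i=1
  [3] ...## => .  t=2,i=17
  [2] ...#. => .  t=0,i=7
  [1] ....# => #  t=0,i=6
  [0] ..... => .  t=0,i=4
  bits 01101010001011111010110110100010 = 1781509538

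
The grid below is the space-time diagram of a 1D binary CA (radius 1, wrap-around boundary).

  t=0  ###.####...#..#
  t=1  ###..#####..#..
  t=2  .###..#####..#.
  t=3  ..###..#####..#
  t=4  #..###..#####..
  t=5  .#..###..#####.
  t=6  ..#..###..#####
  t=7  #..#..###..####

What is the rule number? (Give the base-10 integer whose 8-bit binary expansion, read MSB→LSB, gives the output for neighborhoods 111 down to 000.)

209

  ###|#  b7=1 t=0,i=0
  ##.|#  b6=1 t=0,i=2
  #.#|.  b5=0 t=0,i=3
  #..|#  b4=1 t=0,i=8
  .##|.  b3=0 t=0,i=4
  .#.|.  b2=0 t=0,i=11
  ..#|.  b1=0 t=0,i=10
  ...|#  b0=1 t=0,i=9
  bits 11010001 = 209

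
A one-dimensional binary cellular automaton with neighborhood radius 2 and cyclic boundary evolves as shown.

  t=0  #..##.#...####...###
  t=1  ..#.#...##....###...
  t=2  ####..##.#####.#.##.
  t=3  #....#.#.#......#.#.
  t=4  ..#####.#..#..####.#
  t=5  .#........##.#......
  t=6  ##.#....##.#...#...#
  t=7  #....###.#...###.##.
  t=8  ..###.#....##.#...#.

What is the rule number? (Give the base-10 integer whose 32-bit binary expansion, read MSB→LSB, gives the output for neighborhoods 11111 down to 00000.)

  nb #####: next=.  (t=2,i=11, bit31=0)
  nb ####.: next=.  (t=0,i=12, bit30=0)
  nb ###.#: next=.  (t=2,i=13, bit29=0)
  nb ###..: next=.  (t=0,i=0, bit28=0)
  nb ##.##: next=.  (t=2,i=8, bit27=0)
  nb ##.#.: next=.  (t=0,i=5, bit26=0)
  nb ##..#: next=.  (t=0,i=1, bit25=0)
  nb ##...: next=#  (t=0,i=14, bit24=1)
  nb #.###: next=#  (t=2,i=0, bit23=1)
  nb #.##.: next=.  (t=2,i=17, bit22=0)
  nb #.#.#: next=.  (t=2,i=15, bit21=0)
  nb #.#..: next=.  (t=0,i=6, bit20=0)
  nb #..##: next=#  (t=0,i=2, bit19=1)
  nb #..#.: next=#  (t=4,i=10, bit18=1)
  nb #...#: next=#  (t=0,i=8, bit17=1)
  nb #....: next=#  (t=1,i=11, bit16=1)
  nb .####: next=.  (t=0,i=11, bit15=0)
  nb .###.: next=#  (t=1,i=15, bit14=1)
  nb .##.#: next=#  (t=0,i=4, bit13=1)
  nb .##..: next=#  (t=1,i=9, bit12=1)
  nb .#.##: next=#  (t=2,i=16, bit11=1)
  nb .#.#.: next=#  (t=1,i=3, bit10=1)
  nb .#..#: next=.  (t=4,i=0, bit9=0)
  nb .#...: next=.  (t=0,i=7, bit8=0)
  nb ..###: next=.  (t=0,i=10, bit7=0)
  nb ..##.: next=.  (t=0,i=3, bit6=0)
  nb ..#.#: next=#  (t=1,i=2, bit5=1)
  nb ..#..: next=#  (t=4,i=11, bit4=1)
  nb ...##: next=#  (t=0,i=9, bit3=1)
  nb ...#.: next=#  (t=1,i=1, bit2=1)
  nb ....#: next=#  (t=1,i=0, bit1=1)
  nb .....: next=.  (t=1,i=19, bit0=0)
  bits 00000001100011110111110000111110 = 26180670

26180670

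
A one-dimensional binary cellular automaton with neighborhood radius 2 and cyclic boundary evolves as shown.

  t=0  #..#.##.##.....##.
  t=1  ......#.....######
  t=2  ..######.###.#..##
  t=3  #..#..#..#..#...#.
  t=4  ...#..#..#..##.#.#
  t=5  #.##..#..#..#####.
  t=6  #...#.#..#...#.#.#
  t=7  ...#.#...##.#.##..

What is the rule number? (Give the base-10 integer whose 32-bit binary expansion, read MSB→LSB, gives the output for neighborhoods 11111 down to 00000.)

1453368671

  [31] ##### => .  t=1,i=14
  [30] ####. => #  t=1,i=16
  [29] ###.# => .  t=2,i=7
  [28] ###.. => #  t=1,i=17
  [27] ##.## => .  t=0,i=7
  [26] ##.#. => #  t=0,i=17
  [25] ##..# => #  t=2,i=0
  [24] ##... => .  t=0,i=10
  [23] #.### => #  t=2,i=9
  [22] #.##. => .  t=0,i=5
  [21] #.#.# => #  t=4,i=15
  [20] #.#.. => .  t=0,i=0
  [19] #..## => .  t=2,i=1
  [18] #..#. => .  t=0,i=2
  [17] #...# => .  t=3,i=14
  [16] #.... => .  t=0,i=11
  [15] .#### => #  t=1,i=13
  [14] .###. => .  t=2,i=10
  [13] .##.# => #  t=0,i=6
  [12] .##.. => .  t=0,i=9
  [11] .#.## => .  t=0,i=4
  [10] .#.#. => #  t=3,i=17
  [9] .#..# => .  t=0,i=1
  [8] .#... => #  t=1,i=7
  [7] ..### => .  t=1,i=12
  [6] ..##. => #  t=0,i=15
  [5] ..#.# => .  t=0,i=3
  [4] ..#.. => #  t=1,i=6
  [3] ...## => #  t=0,i=14
  [2] ...#. => #  t=1,i=5
  [1] ....# => #  t=0,i=13
  [0] ..... => #  t=0,i=12
  bits 01010110101000001010010101011111 = 1453368671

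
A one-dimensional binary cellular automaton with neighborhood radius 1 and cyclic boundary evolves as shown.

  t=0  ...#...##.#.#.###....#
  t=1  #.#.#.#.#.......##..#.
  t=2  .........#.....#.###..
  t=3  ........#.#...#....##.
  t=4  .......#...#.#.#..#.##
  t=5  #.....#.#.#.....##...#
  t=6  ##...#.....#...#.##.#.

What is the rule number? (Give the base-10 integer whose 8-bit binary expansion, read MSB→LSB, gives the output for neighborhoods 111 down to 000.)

  ###|.  b7=0 t=0,i=15
  ##.|#  b6=1 t=0,i=8
  #.#|.  b5=0 t=0,i=9
  #..|#  b4=1 t=0,i=0
  .##|.  b3=0 t=0,i=7
  .#.|.  b2=0 t=0,i=3
  ..#|#  b1=1 t=0,i=2
  ...|.  b0=0 t=0,i=1
  bits 01010010 = 82

82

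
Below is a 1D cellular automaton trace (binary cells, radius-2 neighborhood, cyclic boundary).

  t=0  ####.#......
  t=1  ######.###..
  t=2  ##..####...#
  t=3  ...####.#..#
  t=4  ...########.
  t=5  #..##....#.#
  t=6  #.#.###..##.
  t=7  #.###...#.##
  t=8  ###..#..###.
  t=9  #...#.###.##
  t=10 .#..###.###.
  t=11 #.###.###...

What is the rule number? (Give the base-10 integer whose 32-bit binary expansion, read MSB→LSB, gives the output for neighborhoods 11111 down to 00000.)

  #####|.  b31=0 t=1,i=2
  ####.|#  b30=1 t=0,i=2
  ###.#|#  b29=1 t=0,i=3
  ###..|.  b28=0 t=1,i=9
  ##.##|#  b27=1 t=1,i=6
  ##.#.|#  b26=1 t=0,i=4
  ##..#|.  b25=0 t=1,i=10
  ##...|#  b24=1 t=2,i=8
  #.###|#  b23=1 t=1,i=7
  #.##.|.  b22=0 t=5,i=11
  #.#.#|#  b21=1 t=6,i=0
  #.#..|#  b20=1 t=0,i=5
  #..##|#  b19=1 t=1,i=11
  #..#.|#  b18=1 t=3,i=10
  #...#|.  b17=0 t=2,i=9
  #....|#  b16=1 t=0,i=7
  .####|#  b15=1 t=0,i=1
  .###.|.  b14=0 t=1,i=8
  .##.#|#  b13=1 t=6,i=10
  .##..|#  b12=1 t=5,i=0
  .#.##|#  b11=1 t=5,i=10
  .#.#.|.  b10=0 t=6,i=1
  .#..#|#  b9=1 t=3,i=9
  .#...|.  b8=0 t=0,i=6
  ..###|#  b7=1 t=0,i=0
  ..##.|.  b6=0 t=5,i=3
  ..#.#|#  b5=1 t=5,i=9
  ..#..|.  b4=0 t=3,i=11
  ...##|.  b3=0 t=0,i=11
  ...#.|.  b2=0 t=5,i=8
  ....#|.  b1=0 t=0,i=10
  .....|#  b0=1 t=0,i=8
  bits 01101101101111011011101010100001 = 1841150625

1841150625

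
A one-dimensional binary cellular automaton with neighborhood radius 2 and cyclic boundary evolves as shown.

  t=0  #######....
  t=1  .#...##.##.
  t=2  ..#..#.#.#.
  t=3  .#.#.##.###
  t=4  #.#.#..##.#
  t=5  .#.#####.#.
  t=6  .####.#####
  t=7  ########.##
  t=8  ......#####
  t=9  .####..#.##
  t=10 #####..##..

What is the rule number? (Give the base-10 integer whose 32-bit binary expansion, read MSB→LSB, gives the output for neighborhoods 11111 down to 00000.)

  #####|.  b31=0 t=0,i=2
  ####.|#  b30=1 t=0,i=5
  ###.#|#  b29=1 t=3,i=10
  ###..|#  b28=1 t=0,i=6
  ##.##|#  b27=1 t=1,i=7
  ##.#.|#  b26=1 t=3,i=0
  ##..#|.  b25=0 t=1,i=10
  ##...|.  b24=0 t=0,i=7
  #.###|#  b23=1 t=3,i=8
  #.##.|.  b22=0 t=1,i=8
  #.#.#|.  b21=0 t=2,i=7
  #.#..|#  b20=1 t=2,i=9
  #..##|#  b19=1 t=4,i=6
  #..#.|.  b18=0 t=1,i=0
  #...#|.  b17=0 t=1,i=3
  #....|#  b16=1 t=0,i=8
  .####|#  b15=1 t=0,i=1
  .###.|.  b14=0 t=3,i=9
  .##.#|.  b13=0 t=1,i=6
  .##..|#  b12=1 t=1,i=9
  .#.##|#  b11=1 t=3,i=4
  .#.#.|#  b10=1 t=2,i=6
  .#..#|#  b9=1 t=2,i=3
  .#...|#  b8=1 t=1,i=2
  ..###|.  b7=0 t=0,i=0
  ..##.|#  b6=1 t=1,i=5
  ..#.#|#  b5=1 t=2,i=5
  ..#..|.  b4=0 t=1,i=1
  ...##|.  b3=0 t=0,i=10
  ...#.|#  b2=1 t=2,i=1
  ....#|#  b1=1 t=0,i=9
  .....|#  b0=1 t=8,i=2
  bits 01111100100110011001111101100111 = 2090442599

2090442599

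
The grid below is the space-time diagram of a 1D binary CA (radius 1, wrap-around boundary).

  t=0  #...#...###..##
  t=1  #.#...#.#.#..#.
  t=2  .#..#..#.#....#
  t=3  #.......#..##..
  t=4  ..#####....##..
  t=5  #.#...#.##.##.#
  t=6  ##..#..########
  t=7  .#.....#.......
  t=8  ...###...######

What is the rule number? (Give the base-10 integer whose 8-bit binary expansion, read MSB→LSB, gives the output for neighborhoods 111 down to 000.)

105

  nb ###: next=.  (t=0,i=9, bit7=0)
  nb ##.: next=#  (t=0,i=0, bit6=1)
  nb #.#: next=#  (t=1,i=1, bit5=1)
  nb #..: next=.  (t=0,i=1, bit4=0)
  nb .##: next=#  (t=0,i=8, bit3=1)
  nb .#.: next=.  (t=0,i=4, bit2=0)
  nb ..#: next=.  (t=0,i=3, bit1=0)
  nb ...: next=#  (t=0,i=2, bit0=1)
  bits 01101001 = 105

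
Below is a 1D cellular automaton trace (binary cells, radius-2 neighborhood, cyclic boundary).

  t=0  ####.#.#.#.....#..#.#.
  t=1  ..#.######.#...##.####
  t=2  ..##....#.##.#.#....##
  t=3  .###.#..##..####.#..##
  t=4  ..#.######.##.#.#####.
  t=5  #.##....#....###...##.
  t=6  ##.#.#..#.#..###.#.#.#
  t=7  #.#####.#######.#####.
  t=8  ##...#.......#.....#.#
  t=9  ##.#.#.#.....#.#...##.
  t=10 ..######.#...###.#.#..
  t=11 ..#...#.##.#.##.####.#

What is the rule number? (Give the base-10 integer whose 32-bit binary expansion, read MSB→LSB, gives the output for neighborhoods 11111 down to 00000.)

  nb #####: next=.  (t=1,i=6, bit31=0)
  nb ####.: next=#  (t=0,i=2, bit30=1)
  nb ###.#: next=.  (t=0,i=3, bit29=0)
  nb ###..: next=#  (t=1,i=21, bit28=1)
  nb ##.##: next=.  (t=1,i=17, bit27=0)
  nb ##.#.: next=#  (t=0,i=4, bit26=1)
  nb ##..#: next=.  (t=1,i=0, bit25=0)
  nb ##...: next=.  (t=2,i=4, bit24=0)
  nb #.###: next=.  (t=0,i=0, bit23=0)
  nb #.##.: next=.  (t=2,i=10, bit22=0)
  nb #.#.#: next=#  (t=0,i=5, bit21=1)
  nb #.#..: next=#  (t=0,i=9, bit20=1)
  nb #..##: next=#  (t=2,i=1, bit19=1)
  nb #..#.: next=.  (t=0,i=17, bit18=0)
  nb #...#: next=#  (t=1,i=13, bit17=1)
  nb #....: next=#  (t=0,i=11, bit16=1)
  nb .####: next=.  (t=0,i=1, bit15=0)
  nb .###.: next=#  (t=3,i=2, bit14=1)
  nb .##.#: next=.  (t=1,i=16, bit13=0)
  nb .##..: next=#  (t=2,i=3, bit12=1)
  nb .#.##: next=#  (t=0,i=21, bit11=1)
  nb .#.#.: next=#  (t=0,i=6, bit10=1)
  nb .#..#: next=#  (t=0,i=16, bit9=1)
  nb .#...: next=.  (t=0,i=10, bit8=0)
  nb ..###: next=#  (t=3,i=12, bit7=1)
  nb ..##.: next=#  (t=1,i=15, bit6=1)
  nb ..#.#: next=#  (t=0,i=18, bit5=1)
  nb ..#..: next=#  (t=0,i=15, bit4=1)
  nb ...##: next=.  (t=1,i=14, bit3=0)
  nb ...#.: next=.  (t=0,i=14, bit2=0)
  nb ....#: next=.  (t=0,i=13, bit1=0)
  nb .....: next=.  (t=0,i=12, bit0=0)
  bits 01010100001110110101111011110000 = 1413177072

1413177072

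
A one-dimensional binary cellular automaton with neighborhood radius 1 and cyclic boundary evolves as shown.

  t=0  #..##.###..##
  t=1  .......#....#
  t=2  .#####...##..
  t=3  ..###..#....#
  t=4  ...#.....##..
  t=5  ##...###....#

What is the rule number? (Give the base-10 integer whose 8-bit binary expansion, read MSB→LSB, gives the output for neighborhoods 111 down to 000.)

  nb ###: next=#  (t=0,i=7, bit7=1)
  nb ##.: next=.  (t=0,i=0, bit6=0)
  nb #.#: next=.  (t=0,i=5, bit5=0)
  nb #..: next=.  (t=0,i=1, bit4=0)
  nb .##: next=.  (t=0,i=3, bit3=0)
  nb .#.: next=.  (t=1,i=7, bit2=0)
  nb ..#: next=.  (t=0,i=2, bit1=0)
  nb ...: next=#  (t=1,i=1, bit0=1)
  bits 10000001 = 129

129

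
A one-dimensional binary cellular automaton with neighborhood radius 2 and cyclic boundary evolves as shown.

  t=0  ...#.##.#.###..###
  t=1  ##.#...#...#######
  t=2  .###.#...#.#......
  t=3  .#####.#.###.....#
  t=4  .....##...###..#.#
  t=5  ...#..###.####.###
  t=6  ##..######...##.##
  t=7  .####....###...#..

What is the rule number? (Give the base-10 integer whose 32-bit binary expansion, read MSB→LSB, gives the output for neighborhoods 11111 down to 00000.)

1058690722

  #####|.  b31=0 t=1,i=13
  ####.|.  b30=0 t=1,i=0
  ###.#|#  b29=1 t=1,i=1
  ###..|#  b28=1 t=0,i=12
  ##.##|#  b27=1 t=5,i=9
  ##.#.|#  b26=1 t=0,i=7
  ##..#|#  b25=1 t=0,i=13
  ##...|#  b24=1 t=0,i=0
  #.###|.  b23=0 t=0,i=10
  #.##.|.  b22=0 t=0,i=5
  #.#.#|.  b21=0 t=0,i=8
  #.#..|#  b20=1 t=1,i=3
  #..##|#  b19=1 t=0,i=14
  #..#.|.  b18=0 t=4,i=14
  #...#|#  b17=1 t=0,i=1
  #....|.  b16=0 t=2,i=13
  .####|.  b15=0 t=1,i=12
  .###.|#  b14=1 t=0,i=11
  .##.#|.  b13=0 t=0,i=6
  .##..|#  b12=1 t=4,i=6
  .#.##|.  b11=0 t=0,i=4
  .#.#.|#  b10=1 t=2,i=10
  .#..#|#  b9=1 t=5,i=4
  .#...|.  b8=0 t=1,i=4
  ..###|#  b7=1 t=0,i=15
  ..##.|.  b6=0 t=4,i=5
  ..#.#|#  b5=1 t=0,i=3
  ..#..|.  b4=0 t=1,i=7
  ...##|.  b3=0 t=1,i=10
  ...#.|.  b2=0 t=0,i=2
  ....#|#  b1=1 t=2,i=17
  .....|.  b0=0 t=2,i=14
  bits 00111111000110100101011010100010 = 1058690722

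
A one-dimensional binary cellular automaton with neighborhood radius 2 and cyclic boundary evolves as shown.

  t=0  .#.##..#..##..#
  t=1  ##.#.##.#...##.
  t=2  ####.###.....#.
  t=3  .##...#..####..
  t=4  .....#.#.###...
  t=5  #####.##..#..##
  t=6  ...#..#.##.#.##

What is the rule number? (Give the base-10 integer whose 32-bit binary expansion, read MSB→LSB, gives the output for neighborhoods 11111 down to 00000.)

  ##### -> .   bit 31 = 0  t=5,i=0
  ####. -> #   bit 30 = 1  t=2,i=2
  ###.# -> .   bit 29 = 0  t=2,i=3
  ###.. -> .   bit 28 = 0  t=2,i=7
  ##.## -> .   bit 27 = 0  t=1,i=14
  ##.#. -> #   bit 26 = 1  t=1,i=2
  ##..# -> #   bit 25 = 1  t=0,i=5
  ##... -> .   bit 24 = 0  t=2,i=8
  #.### -> .   bit 23 = 0  t=2,i=0
  #.##. -> #   bit 22 = 1  t=0,i=3
  #.#.# -> #   bit 21 = 1  t=0,i=1
  #.#.. -> .   bit 20 = 0  t=1,i=8
  #..## -> .   bit 19 = 0  t=0,i=9
  #..#. -> #   bit 18 = 1  t=0,i=6
  #...# -> .   bit 17 = 0  t=1,i=10
  #.... -> #   bit 16 = 1  t=2,i=9
  .#### -> #   bit 15 = 1  t=2,i=1
  .###. -> #   bit 14 = 1  t=2,i=6
  .##.# -> #   bit 13 = 1  t=1,i=1
  .##.. -> .   bit 12 = 0  t=0,i=4
  .#.## -> .   bit 11 = 0  t=0,i=2
  .#.#. -> #   bit 10 = 1  t=0,i=0
  .#..# -> #   bit 9 = 1  t=0,i=8
  .#... -> .   bit 8 = 0  t=1,i=9
  ..### -> #   bit 7 = 1  t=3,i=9
  ..##. -> .   bit 6 = 0  t=0,i=10
  ..#.# -> .   bit 5 = 0  t=0,i=14
  ..#.. -> .   bit 4 = 0  t=0,i=7
  ...## -> .   bit 3 = 0  t=1,i=11
  ...#. -> #   bit 2 = 1  t=2,i=12
  ....# -> #   bit 1 = 1  t=2,i=11
  ..... -> #   bit 0 = 1  t=2,i=10
  bits 01000110011001011110011010000111 = 1181083271

1181083271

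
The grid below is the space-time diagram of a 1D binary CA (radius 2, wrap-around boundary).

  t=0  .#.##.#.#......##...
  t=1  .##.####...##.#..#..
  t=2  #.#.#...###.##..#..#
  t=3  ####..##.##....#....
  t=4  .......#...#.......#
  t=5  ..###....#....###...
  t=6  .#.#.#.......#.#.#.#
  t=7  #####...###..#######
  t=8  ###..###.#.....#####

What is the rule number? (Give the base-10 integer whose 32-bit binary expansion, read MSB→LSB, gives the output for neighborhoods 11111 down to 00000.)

  ##### -> #   bit 31 = 1  t=7,i=0
  ####. -> .   bit 30 = 0  t=1,i=6
  ###.# -> #   bit 29 = 1  t=2,i=10
  ###.. -> .   bit 28 = 0  t=1,i=7
  ##.## -> .   bit 27 = 0  t=1,i=3
  ##.#. -> #   bit 26 = 1  t=0,i=5
  ##..# -> .   bit 25 = 0  t=2,i=14
  ##... -> #   bit 24 = 1  t=0,i=17
  #.### -> #   bit 23 = 1  t=1,i=4
  #.##. -> .   bit 22 = 0  t=0,i=3
  #.#.# -> #   bit 21 = 1  t=0,i=6
  #.#.. -> .   bit 20 = 0  t=0,i=8
  #..## -> .   bit 19 = 0  t=2,i=18
  #..#. -> #   bit 18 = 1  t=1,i=16
  #...# -> #   bit 17 = 1  t=1,i=9
  #.... -> .   bit 16 = 0  t=0,i=10
  .#### -> .   bit 15 = 0  t=1,i=5
  .###. -> #   bit 14 = 1  t=2,i=9
  .##.# -> #   bit 13 = 1  t=0,i=4
  .##.. -> .   bit 12 = 0  t=0,i=16
  .#.## -> #   bit 11 = 1  t=0,i=2
  .#.#. -> #   bit 10 = 1  t=0,i=7
  .#..# -> .   bit 9 = 0  t=1,i=15
  .#... -> .   bit 8 = 0  t=0,i=9
  ..### -> .   bit 7 = 0  t=2,i=8
  ..##. -> .   bit 6 = 0  t=0,i=15
  ..#.# -> #   bit 5 = 1  t=0,i=1
  ..#.. -> .   bit 4 = 0  t=1,i=17
  ...## -> #   bit 3 = 1  t=0,i=14
  ...#. -> .   bit 2 = 0  t=0,i=0
  ....# -> .   bit 1 = 0  t=0,i=13
  ..... -> #   bit 0 = 1  t=0,i=11
  bits 10100101101001100110110000101001 = 2779147305

2779147305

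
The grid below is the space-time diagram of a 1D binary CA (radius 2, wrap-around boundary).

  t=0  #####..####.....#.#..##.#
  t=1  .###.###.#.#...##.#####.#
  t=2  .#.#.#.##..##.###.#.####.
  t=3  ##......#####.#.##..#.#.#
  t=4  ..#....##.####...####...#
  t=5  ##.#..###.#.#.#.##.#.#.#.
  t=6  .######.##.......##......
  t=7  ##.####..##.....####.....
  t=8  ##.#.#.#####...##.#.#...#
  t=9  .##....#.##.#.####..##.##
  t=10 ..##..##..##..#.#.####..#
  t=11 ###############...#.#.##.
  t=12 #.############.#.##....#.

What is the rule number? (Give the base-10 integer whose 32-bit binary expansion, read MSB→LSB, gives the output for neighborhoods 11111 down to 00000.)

  #####|#  b31=1 t=0,i=1
  ####.|#  b30=1 t=0,i=3
  ###.#|#  b29=1 t=1,i=3
  ###..|.  b28=0 t=0,i=4
  ##.##|.  b27=0 t=0,i=23
  ##.#.|#  b26=1 t=1,i=8
  ##..#|#  b25=1 t=0,i=5
  ##...|#  b24=1 t=0,i=11
  #.###|#  b23=1 t=0,i=24
  #.##.|.  b22=0 t=2,i=7
  #.#.#|.  b21=0 t=1,i=9
  #.#..|#  b20=1 t=0,i=18
  #..##|#  b19=1 t=0,i=6
  #..#.|#  b18=1 t=2,i=0
  #...#|.  b17=0 t=1,i=13
  #....|.  b16=0 t=0,i=12
  .####|.  b15=0 t=0,i=0
  .###.|.  b14=0 t=1,i=2
  .##.#|#  b13=1 t=0,i=22
  .##..|#  b12=1 t=2,i=8
  .#.##|.  b11=0 t=1,i=0
  .#.#.|.  b10=0 t=0,i=17
  .#..#|#  b9=1 t=0,i=19
  .#...|#  b8=1 t=1,i=12
  ..###|#  b7=1 t=0,i=7
  ..##.|#  b6=1 t=0,i=21
  ..#.#|#  b5=1 t=0,i=16
  ..#..|.  b4=0 t=4,i=2
  ...##|#  b3=1 t=1,i=14
  ...#.|#  b2=1 t=0,i=15
  ....#|.  b1=0 t=0,i=14
  .....|.  b0=0 t=0,i=13
  bits 11100111100111000011001111101100 = 3885773804

3885773804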